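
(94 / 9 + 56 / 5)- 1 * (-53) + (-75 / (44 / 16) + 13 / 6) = 49043 / 990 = 49.54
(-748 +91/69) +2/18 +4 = -153712/207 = -742.57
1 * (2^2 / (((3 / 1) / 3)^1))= 4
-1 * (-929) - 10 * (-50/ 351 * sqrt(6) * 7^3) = 929+ 171500 * sqrt(6)/ 351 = 2125.83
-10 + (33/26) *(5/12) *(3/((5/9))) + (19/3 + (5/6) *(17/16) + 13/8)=707/416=1.70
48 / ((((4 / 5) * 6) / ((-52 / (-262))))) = 260 / 131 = 1.98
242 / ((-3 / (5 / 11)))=-110 / 3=-36.67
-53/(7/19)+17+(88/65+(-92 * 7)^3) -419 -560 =-121526445269/455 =-267091088.50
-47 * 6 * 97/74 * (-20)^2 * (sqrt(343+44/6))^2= -1916603600/37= -51800097.30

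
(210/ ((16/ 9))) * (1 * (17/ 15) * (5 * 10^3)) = 669375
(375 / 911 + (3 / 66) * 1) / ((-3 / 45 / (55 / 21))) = -229025 / 12754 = -17.96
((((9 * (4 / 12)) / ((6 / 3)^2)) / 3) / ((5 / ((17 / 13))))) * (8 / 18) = 0.03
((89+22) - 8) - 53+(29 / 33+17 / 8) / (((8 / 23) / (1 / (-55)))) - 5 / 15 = 5751041 / 116160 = 49.51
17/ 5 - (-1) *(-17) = -68/ 5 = -13.60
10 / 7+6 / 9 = 44 / 21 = 2.10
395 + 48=443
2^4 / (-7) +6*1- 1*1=19 / 7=2.71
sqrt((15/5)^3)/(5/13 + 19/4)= 52*sqrt(3)/89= 1.01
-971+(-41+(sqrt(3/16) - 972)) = -1984+sqrt(3)/4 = -1983.57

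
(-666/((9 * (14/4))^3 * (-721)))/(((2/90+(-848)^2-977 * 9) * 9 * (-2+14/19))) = -3515/960432240488742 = -0.00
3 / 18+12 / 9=3 / 2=1.50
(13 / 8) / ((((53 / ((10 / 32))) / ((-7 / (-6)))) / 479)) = 217945 / 40704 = 5.35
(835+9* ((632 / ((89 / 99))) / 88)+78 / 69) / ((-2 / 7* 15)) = -6505576 / 30705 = -211.87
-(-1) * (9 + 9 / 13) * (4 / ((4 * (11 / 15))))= 1890 / 143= 13.22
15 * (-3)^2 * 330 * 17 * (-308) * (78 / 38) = -9097288200 / 19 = -478804642.11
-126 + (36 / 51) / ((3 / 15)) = -2082 / 17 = -122.47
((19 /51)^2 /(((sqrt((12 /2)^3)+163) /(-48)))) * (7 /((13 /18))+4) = -464224 /822783+5696 * sqrt(6) /274261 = -0.51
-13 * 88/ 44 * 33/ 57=-15.05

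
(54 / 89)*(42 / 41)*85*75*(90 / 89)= 1301265000 / 324761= 4006.84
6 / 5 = 1.20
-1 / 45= -0.02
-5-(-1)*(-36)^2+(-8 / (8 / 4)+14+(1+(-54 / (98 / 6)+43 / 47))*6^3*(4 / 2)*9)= -9460949 / 2303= -4108.10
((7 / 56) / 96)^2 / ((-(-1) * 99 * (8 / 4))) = 1 / 116785152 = 0.00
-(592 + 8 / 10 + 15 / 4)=-11931 / 20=-596.55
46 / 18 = 23 / 9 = 2.56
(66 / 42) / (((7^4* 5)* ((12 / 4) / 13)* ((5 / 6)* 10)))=143 / 2100875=0.00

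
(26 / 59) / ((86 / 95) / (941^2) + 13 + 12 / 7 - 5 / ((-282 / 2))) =83027125965 / 2778966176878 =0.03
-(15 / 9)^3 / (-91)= 125 / 2457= 0.05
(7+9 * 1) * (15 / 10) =24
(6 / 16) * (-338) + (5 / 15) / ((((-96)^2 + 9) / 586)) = -14028881 / 110700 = -126.73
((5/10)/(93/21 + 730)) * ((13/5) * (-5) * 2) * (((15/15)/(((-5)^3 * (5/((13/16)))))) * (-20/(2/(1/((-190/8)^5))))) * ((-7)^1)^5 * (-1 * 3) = 7634949504/4972509749609375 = 0.00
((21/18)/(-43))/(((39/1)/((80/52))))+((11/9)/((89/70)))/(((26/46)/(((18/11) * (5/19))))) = 80880730/110596473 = 0.73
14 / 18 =7 / 9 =0.78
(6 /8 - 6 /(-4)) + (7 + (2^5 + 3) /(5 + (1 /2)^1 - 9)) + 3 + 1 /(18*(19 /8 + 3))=3499 /1548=2.26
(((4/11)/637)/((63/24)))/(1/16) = 512/147147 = 0.00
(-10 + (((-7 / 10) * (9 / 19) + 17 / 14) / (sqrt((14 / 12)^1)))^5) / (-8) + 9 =41 / 4-627238945005363 * sqrt(42) / 89213862445618750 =10.20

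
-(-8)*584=4672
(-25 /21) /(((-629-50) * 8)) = 25 /114072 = 0.00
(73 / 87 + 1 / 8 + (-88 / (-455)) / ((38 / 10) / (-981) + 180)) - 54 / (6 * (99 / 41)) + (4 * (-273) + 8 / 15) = -1121766257586503 / 1025166101960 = -1094.23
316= 316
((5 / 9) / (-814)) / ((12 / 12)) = -5 / 7326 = -0.00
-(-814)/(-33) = -74/3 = -24.67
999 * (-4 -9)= -12987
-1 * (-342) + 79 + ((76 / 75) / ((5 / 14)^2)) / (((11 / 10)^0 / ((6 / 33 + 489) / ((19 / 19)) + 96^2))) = 1598935397 / 20625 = 77524.14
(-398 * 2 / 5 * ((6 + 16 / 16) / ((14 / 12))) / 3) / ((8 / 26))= -5174 / 5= -1034.80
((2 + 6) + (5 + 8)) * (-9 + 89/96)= -5425/32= -169.53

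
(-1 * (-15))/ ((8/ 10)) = 75/ 4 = 18.75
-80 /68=-1.18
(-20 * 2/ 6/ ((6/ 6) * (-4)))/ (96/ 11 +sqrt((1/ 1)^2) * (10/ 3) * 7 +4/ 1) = 11/ 238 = 0.05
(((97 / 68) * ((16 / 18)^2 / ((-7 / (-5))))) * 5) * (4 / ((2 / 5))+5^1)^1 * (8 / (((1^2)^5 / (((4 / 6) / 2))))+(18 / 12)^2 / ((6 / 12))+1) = 679000 / 1377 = 493.10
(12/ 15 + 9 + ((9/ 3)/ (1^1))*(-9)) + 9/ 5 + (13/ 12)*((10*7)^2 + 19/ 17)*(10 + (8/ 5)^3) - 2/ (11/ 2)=3498188909/ 46750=74827.57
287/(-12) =-287/12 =-23.92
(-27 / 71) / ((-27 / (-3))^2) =-1 / 213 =-0.00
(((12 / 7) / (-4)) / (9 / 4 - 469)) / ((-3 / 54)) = -216 / 13069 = -0.02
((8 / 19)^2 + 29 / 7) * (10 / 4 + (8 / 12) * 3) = 98253 / 5054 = 19.44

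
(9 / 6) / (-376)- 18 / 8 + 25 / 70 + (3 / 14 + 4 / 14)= -7353 / 5264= -1.40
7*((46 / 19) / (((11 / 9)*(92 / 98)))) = 3087 / 209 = 14.77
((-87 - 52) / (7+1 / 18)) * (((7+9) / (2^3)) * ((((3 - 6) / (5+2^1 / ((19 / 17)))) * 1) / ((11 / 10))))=950760 / 60071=15.83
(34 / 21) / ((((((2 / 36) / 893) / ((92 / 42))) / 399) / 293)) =46650970104 / 7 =6664424300.57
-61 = -61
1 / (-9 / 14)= -14 / 9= -1.56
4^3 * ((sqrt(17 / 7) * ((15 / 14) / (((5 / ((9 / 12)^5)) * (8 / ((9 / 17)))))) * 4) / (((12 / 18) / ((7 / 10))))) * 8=19683 * sqrt(119) / 19040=11.28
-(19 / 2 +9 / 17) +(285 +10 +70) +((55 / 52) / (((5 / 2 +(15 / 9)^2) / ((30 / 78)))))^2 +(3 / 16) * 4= 124702678947 / 350557714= 355.73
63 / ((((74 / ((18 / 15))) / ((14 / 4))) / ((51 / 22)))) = 67473 / 8140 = 8.29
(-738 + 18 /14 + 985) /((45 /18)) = 3476 /35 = 99.31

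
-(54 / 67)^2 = -0.65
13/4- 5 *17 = -327/4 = -81.75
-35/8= -4.38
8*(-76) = -608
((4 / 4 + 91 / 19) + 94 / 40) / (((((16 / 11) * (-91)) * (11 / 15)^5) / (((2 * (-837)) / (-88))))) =-393180226875 / 71285037824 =-5.52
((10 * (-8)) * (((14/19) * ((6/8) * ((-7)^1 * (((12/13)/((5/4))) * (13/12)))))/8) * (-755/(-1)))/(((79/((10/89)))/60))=266364000/133589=1993.91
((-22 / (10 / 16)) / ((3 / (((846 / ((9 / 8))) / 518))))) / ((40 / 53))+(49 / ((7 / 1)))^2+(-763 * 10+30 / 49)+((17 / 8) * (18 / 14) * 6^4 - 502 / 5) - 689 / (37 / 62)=-722984627 / 135975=-5317.04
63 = 63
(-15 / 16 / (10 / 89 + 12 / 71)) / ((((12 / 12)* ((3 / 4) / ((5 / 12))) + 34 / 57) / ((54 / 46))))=-729370575 / 446889632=-1.63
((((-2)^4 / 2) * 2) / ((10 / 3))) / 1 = 24 / 5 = 4.80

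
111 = 111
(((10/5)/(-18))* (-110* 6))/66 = 10/9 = 1.11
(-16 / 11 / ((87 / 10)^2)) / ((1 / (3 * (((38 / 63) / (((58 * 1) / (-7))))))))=0.00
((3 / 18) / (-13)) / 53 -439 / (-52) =69799 / 8268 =8.44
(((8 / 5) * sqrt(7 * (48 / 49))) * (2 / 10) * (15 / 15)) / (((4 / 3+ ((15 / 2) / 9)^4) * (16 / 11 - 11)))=-152064 * sqrt(21) / 14412125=-0.05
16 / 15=1.07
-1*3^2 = -9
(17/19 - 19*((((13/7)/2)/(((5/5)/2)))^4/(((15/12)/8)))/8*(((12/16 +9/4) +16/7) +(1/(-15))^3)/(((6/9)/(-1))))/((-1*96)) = -2576515441831/172439820000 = -14.94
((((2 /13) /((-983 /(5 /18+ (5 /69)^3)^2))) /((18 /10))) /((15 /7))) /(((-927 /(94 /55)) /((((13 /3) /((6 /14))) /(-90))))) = -0.00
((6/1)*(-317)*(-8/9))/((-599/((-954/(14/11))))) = 8870928/4193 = 2115.65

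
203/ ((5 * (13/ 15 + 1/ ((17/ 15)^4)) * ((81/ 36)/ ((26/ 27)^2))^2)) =30991679106752/ 6618964263309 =4.68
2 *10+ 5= 25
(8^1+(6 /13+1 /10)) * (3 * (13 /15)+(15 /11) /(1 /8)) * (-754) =-23981811 /275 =-87206.59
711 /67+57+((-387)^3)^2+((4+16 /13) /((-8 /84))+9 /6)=5852129673215351595 /1742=3359431500123623.19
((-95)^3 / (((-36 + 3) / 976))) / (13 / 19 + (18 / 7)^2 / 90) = 3895294690000 / 116391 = 33467318.69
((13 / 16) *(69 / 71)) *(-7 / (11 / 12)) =-18837 / 3124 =-6.03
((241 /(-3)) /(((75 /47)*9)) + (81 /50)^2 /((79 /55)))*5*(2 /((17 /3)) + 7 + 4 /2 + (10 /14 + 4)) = -373575079 /1410150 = -264.92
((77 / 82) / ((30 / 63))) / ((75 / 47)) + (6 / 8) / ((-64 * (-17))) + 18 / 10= 67724879 / 22304000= 3.04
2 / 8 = 1 / 4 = 0.25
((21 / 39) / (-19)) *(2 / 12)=-7 / 1482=-0.00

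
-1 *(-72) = 72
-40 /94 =-20 /47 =-0.43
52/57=0.91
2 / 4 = 0.50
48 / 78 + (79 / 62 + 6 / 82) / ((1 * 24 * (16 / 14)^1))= 4216187 / 6344832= 0.66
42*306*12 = 154224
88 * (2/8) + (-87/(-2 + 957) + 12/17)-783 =-12344854/16235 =-760.39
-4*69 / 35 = -276 / 35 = -7.89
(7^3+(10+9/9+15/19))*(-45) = -303345/19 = -15965.53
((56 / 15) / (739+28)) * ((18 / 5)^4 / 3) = 653184 / 2396875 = 0.27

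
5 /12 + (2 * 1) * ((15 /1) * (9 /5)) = 653 /12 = 54.42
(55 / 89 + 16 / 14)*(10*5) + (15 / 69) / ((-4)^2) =20187915 / 229264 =88.06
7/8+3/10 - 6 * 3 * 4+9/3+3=-2593/40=-64.82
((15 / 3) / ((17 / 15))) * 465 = 34875 / 17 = 2051.47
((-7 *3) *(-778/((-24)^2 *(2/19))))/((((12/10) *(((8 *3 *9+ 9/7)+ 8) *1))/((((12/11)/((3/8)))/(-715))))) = -19061/4700124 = -0.00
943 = 943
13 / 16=0.81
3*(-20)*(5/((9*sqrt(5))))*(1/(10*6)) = -sqrt(5)/9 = -0.25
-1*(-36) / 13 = 36 / 13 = 2.77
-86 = -86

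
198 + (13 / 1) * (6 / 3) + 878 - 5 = 1097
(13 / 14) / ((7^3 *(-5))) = -13 / 24010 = -0.00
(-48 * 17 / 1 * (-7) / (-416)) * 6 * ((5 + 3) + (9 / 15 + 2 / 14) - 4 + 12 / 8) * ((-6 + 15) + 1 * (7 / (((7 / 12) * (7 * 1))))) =-5510.52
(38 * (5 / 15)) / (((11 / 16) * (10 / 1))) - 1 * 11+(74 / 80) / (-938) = -2267953 / 247632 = -9.16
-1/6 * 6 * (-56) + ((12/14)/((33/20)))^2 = 333624/5929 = 56.27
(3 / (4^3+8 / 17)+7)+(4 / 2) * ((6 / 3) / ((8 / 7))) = 11559 / 1096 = 10.55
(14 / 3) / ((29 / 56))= 784 / 87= 9.01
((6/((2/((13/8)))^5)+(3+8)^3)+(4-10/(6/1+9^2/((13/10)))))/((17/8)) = 77806738169/123666432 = 629.17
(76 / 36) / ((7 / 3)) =19 / 21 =0.90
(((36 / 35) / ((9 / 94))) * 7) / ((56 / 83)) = 3901 / 35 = 111.46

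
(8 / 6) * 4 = 16 / 3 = 5.33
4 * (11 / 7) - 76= -488 / 7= -69.71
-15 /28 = -0.54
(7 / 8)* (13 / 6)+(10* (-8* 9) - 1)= -719.10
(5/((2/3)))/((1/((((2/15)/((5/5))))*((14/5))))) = 14/5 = 2.80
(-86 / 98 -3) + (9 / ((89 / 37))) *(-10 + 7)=-65861 / 4361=-15.10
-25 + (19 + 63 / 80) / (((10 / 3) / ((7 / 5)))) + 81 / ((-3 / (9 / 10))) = -163957 / 4000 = -40.99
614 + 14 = 628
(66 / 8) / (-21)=-11 / 28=-0.39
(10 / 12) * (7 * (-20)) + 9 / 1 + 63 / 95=-30496 / 285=-107.00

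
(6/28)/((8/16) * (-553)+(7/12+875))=18/50323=0.00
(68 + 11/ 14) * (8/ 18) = 214/ 7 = 30.57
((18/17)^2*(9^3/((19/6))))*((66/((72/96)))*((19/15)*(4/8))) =20785248/1445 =14384.25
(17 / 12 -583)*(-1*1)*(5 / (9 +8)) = 171.05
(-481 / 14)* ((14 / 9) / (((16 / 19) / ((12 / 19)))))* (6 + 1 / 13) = -2923 / 12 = -243.58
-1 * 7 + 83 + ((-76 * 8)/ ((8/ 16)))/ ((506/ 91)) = -36100/ 253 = -142.69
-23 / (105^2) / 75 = -23 / 826875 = -0.00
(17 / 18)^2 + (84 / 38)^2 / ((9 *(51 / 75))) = 3361193 / 1988388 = 1.69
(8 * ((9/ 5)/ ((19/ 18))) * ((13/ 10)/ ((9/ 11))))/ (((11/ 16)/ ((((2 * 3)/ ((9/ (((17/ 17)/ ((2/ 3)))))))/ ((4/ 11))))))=86.70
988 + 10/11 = 10878/11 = 988.91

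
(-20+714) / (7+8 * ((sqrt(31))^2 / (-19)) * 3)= -13186 / 611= -21.58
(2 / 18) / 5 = 1 / 45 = 0.02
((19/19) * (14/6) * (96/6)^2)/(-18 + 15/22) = -39424/1143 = -34.49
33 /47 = 0.70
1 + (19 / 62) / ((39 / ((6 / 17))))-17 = -109597 / 6851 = -16.00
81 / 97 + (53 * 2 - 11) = 9296 / 97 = 95.84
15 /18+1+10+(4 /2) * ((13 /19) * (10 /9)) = 4567 /342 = 13.35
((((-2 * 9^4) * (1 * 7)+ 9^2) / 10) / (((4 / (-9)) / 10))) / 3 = 275319 / 4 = 68829.75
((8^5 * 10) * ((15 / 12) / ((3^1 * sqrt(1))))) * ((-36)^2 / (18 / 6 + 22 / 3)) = 530841600 / 31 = 17123922.58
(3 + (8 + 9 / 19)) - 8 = 66 / 19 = 3.47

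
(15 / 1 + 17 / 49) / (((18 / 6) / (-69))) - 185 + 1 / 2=-52673 / 98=-537.48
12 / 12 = 1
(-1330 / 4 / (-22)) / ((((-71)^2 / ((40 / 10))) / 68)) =45220 / 55451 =0.82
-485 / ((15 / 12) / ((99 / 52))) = -9603 / 13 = -738.69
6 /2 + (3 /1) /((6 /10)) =8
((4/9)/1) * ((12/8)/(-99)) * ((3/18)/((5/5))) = -1/891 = -0.00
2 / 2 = 1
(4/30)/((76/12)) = 2/95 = 0.02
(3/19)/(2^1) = 3/38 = 0.08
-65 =-65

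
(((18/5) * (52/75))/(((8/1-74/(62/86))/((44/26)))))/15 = -2728/916875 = -0.00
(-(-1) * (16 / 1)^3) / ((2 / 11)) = 22528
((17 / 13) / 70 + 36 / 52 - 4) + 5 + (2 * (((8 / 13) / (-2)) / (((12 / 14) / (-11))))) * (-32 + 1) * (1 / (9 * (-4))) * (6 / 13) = 516349 / 106470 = 4.85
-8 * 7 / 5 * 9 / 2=-252 / 5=-50.40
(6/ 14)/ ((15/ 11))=11/ 35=0.31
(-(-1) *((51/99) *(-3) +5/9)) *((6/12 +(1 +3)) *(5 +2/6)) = -784/33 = -23.76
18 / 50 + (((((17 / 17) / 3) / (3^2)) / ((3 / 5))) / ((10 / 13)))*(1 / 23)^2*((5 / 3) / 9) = 20826239 / 57846150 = 0.36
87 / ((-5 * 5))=-87 / 25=-3.48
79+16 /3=253 /3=84.33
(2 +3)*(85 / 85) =5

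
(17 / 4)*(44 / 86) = 2.17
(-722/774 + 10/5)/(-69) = -413/26703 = -0.02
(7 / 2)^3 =343 / 8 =42.88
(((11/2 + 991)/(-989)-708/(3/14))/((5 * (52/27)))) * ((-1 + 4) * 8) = -105904341/12857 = -8237.10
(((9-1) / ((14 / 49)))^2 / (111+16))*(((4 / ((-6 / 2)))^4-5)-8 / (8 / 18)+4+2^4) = 10192 / 10287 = 0.99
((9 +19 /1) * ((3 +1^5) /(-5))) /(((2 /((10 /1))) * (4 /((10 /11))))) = -280 /11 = -25.45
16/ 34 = 0.47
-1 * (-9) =9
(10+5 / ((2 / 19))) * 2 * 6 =690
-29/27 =-1.07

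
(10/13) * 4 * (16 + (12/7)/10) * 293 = 1326704/91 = 14579.16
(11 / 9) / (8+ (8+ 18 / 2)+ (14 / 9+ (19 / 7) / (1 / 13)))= 77 / 3896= 0.02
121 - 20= 101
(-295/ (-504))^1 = 295/ 504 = 0.59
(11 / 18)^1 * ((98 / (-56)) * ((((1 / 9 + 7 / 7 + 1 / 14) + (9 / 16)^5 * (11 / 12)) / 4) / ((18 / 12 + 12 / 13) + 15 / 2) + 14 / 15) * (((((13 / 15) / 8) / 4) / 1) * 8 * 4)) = -94021103157553 / 105183077990400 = -0.89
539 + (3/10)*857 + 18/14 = 55817/70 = 797.39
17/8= 2.12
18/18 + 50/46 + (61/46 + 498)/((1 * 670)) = 2.83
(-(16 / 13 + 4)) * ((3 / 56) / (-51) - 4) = 293 / 14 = 20.93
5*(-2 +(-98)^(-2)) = -96035/9604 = -10.00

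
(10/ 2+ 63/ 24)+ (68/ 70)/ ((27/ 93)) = 27647/ 2520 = 10.97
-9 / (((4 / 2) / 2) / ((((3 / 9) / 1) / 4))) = -3 / 4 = -0.75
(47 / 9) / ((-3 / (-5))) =235 / 27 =8.70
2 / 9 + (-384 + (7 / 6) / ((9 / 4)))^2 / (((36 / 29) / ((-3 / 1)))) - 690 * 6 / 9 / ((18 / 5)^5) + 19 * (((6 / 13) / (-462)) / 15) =-840258318163091 / 2364321960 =-355390.82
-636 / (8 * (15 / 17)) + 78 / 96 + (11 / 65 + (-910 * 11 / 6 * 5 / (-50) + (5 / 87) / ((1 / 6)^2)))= 7218859 / 90480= 79.78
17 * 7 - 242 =-123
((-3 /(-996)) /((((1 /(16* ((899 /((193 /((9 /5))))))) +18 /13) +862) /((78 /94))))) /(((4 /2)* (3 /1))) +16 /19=90692165781026 /107696885161991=0.84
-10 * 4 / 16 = -5 / 2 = -2.50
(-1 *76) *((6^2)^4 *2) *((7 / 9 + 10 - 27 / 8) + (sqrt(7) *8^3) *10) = -1307144355840 *sqrt(7) - 1889941248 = -3460268834462.36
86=86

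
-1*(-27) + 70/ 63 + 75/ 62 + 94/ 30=90547/ 2790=32.45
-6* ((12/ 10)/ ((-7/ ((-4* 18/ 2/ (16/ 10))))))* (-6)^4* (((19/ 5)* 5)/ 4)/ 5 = -997272/ 35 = -28493.49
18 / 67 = 0.27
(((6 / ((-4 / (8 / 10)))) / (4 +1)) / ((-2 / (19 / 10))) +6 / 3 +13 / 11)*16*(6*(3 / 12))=112524 / 1375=81.84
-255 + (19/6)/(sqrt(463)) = -255 + 19 * sqrt(463)/2778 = -254.85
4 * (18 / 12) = 6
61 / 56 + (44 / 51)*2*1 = 8039 / 2856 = 2.81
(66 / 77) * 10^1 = 60 / 7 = 8.57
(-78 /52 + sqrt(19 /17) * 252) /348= -1 /232 + 21 * sqrt(323) /493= 0.76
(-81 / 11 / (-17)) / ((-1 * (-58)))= 81 / 10846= 0.01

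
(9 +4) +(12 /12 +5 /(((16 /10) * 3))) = 361 /24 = 15.04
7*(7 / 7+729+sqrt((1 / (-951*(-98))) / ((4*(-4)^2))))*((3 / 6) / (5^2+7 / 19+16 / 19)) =19*sqrt(1902) / 15155136+48545 / 498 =97.48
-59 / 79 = -0.75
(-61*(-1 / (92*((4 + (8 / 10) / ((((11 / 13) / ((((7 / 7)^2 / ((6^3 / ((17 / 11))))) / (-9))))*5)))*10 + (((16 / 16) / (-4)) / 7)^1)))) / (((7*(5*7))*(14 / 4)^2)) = 7174332 / 1297768876733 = 0.00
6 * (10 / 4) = 15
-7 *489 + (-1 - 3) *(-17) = -3355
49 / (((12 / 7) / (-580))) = -49735 / 3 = -16578.33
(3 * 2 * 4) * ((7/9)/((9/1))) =56/27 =2.07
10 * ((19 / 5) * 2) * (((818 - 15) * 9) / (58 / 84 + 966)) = 2097144 / 3691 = 568.18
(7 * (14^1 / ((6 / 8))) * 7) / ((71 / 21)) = 19208 / 71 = 270.54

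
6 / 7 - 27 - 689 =-5006 / 7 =-715.14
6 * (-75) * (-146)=65700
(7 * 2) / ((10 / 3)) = 4.20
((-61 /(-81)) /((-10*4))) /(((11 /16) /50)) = -1220 /891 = -1.37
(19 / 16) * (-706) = -6707 / 8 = -838.38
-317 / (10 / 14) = -2219 / 5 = -443.80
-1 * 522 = -522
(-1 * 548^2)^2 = 90182492416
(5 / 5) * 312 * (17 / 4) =1326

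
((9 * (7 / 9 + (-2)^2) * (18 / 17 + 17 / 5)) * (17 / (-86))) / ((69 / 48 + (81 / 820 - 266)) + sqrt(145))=407743360 * sqrt(145) / 750893920481 + 107833325592 / 750893920481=0.15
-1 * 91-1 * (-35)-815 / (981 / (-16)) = -41896 / 981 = -42.71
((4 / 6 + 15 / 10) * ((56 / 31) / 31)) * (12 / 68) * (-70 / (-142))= 12740 / 1159927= 0.01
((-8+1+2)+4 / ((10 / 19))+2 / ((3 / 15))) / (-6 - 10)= -63 / 80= -0.79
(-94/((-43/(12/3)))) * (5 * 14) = 26320/43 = 612.09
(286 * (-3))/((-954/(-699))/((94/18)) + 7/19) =-178523202/131035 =-1362.41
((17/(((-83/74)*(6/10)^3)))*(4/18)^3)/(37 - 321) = 314500/115991919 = 0.00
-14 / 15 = -0.93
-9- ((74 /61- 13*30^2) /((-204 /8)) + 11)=-87616 /183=-478.78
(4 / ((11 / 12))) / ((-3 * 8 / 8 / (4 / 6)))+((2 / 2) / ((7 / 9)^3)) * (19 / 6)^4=38529721 / 181104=212.75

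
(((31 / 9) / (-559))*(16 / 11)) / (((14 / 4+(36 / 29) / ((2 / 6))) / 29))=-834272 / 23187879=-0.04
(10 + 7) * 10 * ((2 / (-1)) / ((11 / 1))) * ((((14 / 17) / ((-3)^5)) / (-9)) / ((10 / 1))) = -28 / 24057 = -0.00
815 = 815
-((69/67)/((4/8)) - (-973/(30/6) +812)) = 206139/335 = 615.34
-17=-17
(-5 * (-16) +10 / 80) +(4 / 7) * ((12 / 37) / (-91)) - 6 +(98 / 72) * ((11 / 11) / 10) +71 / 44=885180742 / 11666655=75.87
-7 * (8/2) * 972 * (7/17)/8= -1400.82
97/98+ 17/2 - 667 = -32218/49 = -657.51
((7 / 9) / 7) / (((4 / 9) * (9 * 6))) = 1 / 216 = 0.00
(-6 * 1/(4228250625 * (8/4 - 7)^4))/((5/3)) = -2/1468142578125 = -0.00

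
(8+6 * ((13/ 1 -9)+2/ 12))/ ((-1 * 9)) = -11/ 3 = -3.67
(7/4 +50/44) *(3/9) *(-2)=-127/66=-1.92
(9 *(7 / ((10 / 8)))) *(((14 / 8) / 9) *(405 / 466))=3969 / 466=8.52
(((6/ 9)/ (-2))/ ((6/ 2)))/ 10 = -1/ 90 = -0.01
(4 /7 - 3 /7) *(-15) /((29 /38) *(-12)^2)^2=-1805 /10172736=-0.00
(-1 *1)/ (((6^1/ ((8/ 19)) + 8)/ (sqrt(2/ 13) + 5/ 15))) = -4 *sqrt(26)/ 1157 -4/ 267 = -0.03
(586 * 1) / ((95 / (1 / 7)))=586 / 665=0.88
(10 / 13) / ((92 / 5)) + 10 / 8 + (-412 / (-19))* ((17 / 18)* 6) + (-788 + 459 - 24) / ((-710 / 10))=625068995 / 4840212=129.14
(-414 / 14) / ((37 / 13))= -2691 / 259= -10.39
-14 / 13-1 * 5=-79 / 13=-6.08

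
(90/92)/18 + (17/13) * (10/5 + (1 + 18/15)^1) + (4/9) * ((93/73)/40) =7282549/1309620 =5.56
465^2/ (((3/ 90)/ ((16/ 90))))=1153200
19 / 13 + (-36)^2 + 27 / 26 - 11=2575 / 2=1287.50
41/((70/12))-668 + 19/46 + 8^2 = -960459/1610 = -596.56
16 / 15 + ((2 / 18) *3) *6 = 46 / 15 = 3.07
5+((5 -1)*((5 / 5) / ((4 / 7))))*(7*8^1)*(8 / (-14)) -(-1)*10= -209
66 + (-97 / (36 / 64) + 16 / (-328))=-39296 / 369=-106.49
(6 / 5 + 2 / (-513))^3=28877930432 / 16875712125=1.71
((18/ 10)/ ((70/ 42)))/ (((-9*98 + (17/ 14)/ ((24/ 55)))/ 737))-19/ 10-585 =-8682383993/ 14770850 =-587.81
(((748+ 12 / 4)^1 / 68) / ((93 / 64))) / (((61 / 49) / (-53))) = -31205552 / 96441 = -323.57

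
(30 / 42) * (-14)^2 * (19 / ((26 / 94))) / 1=125020 / 13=9616.92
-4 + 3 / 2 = -5 / 2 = -2.50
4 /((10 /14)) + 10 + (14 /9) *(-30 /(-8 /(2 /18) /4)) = 2456 /135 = 18.19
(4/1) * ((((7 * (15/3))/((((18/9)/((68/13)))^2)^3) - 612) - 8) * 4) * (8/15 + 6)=5339095714176/4826809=1106133.62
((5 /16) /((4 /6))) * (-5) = -75 /32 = -2.34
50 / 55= 10 / 11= 0.91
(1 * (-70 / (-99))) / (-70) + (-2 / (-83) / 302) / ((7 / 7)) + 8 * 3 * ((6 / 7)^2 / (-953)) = -1652653186 / 57940096599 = -0.03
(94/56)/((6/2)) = 47/84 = 0.56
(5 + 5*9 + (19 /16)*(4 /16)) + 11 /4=3395 /64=53.05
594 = 594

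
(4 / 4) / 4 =1 / 4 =0.25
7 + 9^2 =88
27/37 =0.73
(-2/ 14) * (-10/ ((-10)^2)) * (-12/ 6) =-1/ 35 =-0.03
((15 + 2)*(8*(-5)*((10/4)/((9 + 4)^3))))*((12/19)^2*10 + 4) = -4902800/793117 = -6.18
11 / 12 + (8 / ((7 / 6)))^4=2211.84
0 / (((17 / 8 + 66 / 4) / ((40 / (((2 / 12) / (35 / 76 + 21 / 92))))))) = 0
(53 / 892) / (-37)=-53 / 33004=-0.00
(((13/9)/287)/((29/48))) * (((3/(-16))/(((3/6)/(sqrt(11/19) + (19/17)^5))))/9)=-64378574/106357228299 - 26 * sqrt(209)/1423233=-0.00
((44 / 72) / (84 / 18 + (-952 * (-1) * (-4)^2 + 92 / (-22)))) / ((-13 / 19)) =-2299 / 39208416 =-0.00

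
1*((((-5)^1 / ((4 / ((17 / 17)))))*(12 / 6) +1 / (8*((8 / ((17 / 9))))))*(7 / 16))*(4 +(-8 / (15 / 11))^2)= -21525721 / 518400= -41.52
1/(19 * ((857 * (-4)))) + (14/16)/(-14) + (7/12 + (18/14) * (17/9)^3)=1356908971/147719376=9.19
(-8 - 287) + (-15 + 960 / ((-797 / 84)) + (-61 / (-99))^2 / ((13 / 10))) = -41724857860 / 101548161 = -410.89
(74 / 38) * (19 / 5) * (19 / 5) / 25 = 703 / 625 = 1.12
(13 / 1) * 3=39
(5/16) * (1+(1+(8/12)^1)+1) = 55/48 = 1.15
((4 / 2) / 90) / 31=1 / 1395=0.00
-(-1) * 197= 197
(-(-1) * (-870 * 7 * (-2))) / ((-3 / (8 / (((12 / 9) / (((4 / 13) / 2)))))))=-48720 / 13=-3747.69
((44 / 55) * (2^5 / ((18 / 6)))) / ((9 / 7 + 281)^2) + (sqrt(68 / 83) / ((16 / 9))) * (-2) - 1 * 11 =-10066387 / 915135 - 9 * sqrt(1411) / 332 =-12.02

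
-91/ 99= -0.92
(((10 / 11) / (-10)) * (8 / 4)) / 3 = -2 / 33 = -0.06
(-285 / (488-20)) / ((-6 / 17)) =1615 / 936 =1.73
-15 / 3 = -5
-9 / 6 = -3 / 2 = -1.50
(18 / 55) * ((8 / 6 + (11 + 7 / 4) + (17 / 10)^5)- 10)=5.98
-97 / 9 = -10.78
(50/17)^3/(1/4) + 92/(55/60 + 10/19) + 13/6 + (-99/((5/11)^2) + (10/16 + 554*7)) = 3459524565883/969826200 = 3567.16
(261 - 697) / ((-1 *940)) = 0.46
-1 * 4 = -4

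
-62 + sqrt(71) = -53.57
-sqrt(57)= -7.55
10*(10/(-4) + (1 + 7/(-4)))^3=-343.28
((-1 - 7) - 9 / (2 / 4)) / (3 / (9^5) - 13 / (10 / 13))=5117580 / 3326417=1.54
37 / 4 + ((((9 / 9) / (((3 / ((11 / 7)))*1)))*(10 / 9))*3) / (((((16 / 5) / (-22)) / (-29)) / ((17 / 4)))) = 1488.74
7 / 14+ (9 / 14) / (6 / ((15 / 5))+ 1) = 5 / 7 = 0.71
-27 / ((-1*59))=27 / 59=0.46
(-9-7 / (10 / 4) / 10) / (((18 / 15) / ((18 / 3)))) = -232 / 5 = -46.40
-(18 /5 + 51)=-273 /5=-54.60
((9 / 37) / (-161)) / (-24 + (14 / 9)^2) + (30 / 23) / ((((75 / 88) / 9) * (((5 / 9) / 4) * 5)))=25816680693 / 1301604500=19.83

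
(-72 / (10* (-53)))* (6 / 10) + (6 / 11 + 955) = 13928263 / 14575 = 955.63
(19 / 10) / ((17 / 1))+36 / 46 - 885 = -3456853 / 3910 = -884.11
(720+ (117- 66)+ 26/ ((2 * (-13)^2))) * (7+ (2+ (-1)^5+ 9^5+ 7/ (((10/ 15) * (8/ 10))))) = 592118933/ 13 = 45547610.23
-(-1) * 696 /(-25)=-696 /25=-27.84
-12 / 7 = -1.71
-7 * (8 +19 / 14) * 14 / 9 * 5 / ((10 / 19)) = -17423 / 18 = -967.94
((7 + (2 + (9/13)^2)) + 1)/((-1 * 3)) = -1771/507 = -3.49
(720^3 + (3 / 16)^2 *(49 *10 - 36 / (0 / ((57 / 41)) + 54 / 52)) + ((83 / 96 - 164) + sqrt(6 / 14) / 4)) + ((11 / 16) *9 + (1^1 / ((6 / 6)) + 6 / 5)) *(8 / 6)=sqrt(21) / 28 + 716635898987 / 1920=373247864.22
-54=-54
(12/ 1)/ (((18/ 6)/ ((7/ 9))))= 28/ 9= 3.11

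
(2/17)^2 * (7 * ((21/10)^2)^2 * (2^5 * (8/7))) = 12446784/180625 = 68.91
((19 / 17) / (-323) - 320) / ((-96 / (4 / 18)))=30827 / 41616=0.74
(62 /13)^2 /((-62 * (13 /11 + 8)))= -682 /17069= -0.04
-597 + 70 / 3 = -1721 / 3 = -573.67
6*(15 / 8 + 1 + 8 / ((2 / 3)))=357 / 4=89.25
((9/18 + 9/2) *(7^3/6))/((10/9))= 1029/4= 257.25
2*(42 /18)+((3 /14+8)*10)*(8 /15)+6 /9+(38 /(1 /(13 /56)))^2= 99537 /784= 126.96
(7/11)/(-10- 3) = -0.05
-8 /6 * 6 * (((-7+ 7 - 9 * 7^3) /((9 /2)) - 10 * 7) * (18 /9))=12096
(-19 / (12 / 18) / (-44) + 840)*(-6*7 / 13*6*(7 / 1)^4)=-11189982951 / 286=-39125814.51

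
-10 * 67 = -670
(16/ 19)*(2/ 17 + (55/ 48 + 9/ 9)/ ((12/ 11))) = 1.76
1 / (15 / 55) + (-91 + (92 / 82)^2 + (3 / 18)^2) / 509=107513929 / 30802644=3.49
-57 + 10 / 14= -394 / 7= -56.29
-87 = -87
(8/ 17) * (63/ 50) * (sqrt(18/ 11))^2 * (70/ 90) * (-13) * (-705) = 6466824/ 935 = 6916.39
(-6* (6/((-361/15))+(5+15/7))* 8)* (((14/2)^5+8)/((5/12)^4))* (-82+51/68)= 1994807513088/133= 14998552729.98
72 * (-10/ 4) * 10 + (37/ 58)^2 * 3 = -1798.78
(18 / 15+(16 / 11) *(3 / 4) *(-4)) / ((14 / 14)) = -174 / 55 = -3.16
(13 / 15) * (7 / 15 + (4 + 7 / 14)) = 1937 / 450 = 4.30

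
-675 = -675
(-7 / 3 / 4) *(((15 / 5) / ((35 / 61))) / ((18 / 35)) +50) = -35.10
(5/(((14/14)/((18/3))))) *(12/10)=36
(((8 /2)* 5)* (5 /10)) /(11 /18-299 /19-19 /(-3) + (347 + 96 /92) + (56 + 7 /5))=393300 /15600287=0.03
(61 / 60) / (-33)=-61 / 1980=-0.03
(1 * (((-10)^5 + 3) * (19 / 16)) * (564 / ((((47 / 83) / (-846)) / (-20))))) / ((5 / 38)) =-15208762523436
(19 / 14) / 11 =19 / 154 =0.12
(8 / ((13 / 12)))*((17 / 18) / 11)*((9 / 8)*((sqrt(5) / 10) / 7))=51*sqrt(5) / 5005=0.02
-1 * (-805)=805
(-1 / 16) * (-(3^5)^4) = 217924025.06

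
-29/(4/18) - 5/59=-15409/118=-130.58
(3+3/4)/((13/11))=165/52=3.17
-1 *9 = -9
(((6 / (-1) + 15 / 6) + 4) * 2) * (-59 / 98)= -59 / 98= -0.60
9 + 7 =16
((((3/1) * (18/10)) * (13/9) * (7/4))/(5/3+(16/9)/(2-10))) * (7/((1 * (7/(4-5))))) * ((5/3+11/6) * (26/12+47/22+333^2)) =-1613830239/440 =-3667796.00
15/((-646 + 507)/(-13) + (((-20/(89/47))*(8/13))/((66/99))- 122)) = -0.12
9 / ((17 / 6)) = 54 / 17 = 3.18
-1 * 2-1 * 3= -5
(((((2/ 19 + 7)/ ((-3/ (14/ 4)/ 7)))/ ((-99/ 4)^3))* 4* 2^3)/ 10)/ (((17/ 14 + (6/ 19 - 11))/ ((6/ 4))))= -175616/ 90525303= -0.00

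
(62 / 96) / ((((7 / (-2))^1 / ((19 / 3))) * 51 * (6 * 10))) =-589 / 1542240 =-0.00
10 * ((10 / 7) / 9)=100 / 63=1.59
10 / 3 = 3.33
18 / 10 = 9 / 5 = 1.80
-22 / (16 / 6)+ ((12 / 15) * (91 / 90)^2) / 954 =-159361063 / 19318500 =-8.25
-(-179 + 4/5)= 891/5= 178.20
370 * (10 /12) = 925 /3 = 308.33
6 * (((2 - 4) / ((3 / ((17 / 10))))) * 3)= -20.40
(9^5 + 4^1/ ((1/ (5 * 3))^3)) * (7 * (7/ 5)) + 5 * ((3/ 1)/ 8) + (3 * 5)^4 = 30464283/ 40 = 761607.08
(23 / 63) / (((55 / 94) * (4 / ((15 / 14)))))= 1081 / 6468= 0.17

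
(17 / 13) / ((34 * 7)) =1 / 182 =0.01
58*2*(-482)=-55912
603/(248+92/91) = 54873/22660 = 2.42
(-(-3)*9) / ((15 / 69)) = 621 / 5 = 124.20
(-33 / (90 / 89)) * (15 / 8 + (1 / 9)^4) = -96356117 / 1574640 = -61.19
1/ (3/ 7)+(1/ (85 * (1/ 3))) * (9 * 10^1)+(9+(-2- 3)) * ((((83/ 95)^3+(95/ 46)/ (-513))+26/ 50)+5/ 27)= 11044665799/ 1005700875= 10.98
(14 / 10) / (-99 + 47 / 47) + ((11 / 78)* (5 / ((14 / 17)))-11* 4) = -235643 / 5460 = -43.16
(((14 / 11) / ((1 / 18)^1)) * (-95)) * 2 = -47880 / 11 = -4352.73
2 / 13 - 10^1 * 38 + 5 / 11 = -54253 / 143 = -379.39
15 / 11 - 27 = -282 / 11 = -25.64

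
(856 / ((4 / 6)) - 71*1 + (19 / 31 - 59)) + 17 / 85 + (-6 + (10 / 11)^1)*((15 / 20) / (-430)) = 84665759 / 73315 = 1154.82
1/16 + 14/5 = 2.86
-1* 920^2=-846400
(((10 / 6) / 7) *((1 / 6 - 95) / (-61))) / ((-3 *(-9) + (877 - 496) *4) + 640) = 2845 / 16840026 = 0.00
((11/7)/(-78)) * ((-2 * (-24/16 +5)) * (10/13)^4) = 55000/1113879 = 0.05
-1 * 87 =-87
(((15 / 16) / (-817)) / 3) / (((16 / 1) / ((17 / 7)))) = -85 / 1464064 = -0.00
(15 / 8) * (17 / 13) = 255 / 104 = 2.45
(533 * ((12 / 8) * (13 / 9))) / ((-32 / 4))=-6929 / 48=-144.35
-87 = -87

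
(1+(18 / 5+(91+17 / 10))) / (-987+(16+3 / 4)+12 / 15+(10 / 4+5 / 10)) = -1946 / 19329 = -0.10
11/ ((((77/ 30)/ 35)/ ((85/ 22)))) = 6375/ 11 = 579.55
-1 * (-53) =53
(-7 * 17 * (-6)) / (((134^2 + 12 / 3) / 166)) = 29631 / 4490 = 6.60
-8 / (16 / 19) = -19 / 2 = -9.50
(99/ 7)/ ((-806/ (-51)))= 5049/ 5642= 0.89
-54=-54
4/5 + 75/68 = 647/340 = 1.90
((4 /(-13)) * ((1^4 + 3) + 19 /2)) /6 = -9 /13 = -0.69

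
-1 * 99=-99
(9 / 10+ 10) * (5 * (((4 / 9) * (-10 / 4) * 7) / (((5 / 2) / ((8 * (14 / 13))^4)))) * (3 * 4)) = -11209647.39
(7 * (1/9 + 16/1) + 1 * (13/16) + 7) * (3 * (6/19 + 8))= 1371835/456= 3008.41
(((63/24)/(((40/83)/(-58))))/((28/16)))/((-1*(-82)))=-2.20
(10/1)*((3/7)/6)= 5/7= 0.71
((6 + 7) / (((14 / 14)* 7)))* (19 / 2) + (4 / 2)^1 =275 / 14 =19.64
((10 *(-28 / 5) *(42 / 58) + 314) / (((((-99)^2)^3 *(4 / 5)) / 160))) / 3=1586000 / 81908772997887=0.00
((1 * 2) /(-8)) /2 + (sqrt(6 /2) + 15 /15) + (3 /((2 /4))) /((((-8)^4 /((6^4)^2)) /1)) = sqrt(3) + 9845 /4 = 2462.98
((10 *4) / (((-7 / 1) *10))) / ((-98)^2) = -1 / 16807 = -0.00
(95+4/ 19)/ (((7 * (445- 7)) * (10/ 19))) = 603/ 10220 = 0.06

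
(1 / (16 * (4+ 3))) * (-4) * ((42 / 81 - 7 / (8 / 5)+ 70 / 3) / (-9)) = 601 / 7776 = 0.08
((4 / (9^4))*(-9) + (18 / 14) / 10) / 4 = 6281 / 204120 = 0.03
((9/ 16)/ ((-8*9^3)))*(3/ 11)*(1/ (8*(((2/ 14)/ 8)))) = -7/ 38016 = -0.00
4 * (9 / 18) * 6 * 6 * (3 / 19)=216 / 19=11.37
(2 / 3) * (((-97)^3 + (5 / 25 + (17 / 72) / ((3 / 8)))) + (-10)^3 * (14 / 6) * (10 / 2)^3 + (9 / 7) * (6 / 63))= -15933401194 / 19845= -802892.48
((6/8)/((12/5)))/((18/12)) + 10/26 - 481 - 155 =-198247/312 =-635.41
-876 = -876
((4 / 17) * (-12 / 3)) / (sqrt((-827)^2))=-16 / 14059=-0.00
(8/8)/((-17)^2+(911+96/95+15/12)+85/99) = 37620/45261341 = 0.00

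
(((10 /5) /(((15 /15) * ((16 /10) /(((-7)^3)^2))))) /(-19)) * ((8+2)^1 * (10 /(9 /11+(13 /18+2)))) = -2911812750 /13319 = -218620.97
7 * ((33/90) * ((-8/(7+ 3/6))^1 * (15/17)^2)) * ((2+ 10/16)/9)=-539/867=-0.62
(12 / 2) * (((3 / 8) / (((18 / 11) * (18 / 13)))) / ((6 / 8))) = 143 / 108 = 1.32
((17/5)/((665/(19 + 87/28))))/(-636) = -10523/59211600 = -0.00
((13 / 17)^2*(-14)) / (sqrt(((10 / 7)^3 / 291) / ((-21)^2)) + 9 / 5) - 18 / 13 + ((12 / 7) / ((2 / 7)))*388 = 86950500*sqrt(20370) / 1030399204997 + 31104529246738632 / 13395189664961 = 2322.08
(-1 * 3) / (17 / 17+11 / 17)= -51 / 28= -1.82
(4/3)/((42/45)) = 10/7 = 1.43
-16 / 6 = -8 / 3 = -2.67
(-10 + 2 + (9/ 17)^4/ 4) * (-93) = 247948323/ 334084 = 742.17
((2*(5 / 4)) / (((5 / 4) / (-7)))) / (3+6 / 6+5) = -14 / 9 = -1.56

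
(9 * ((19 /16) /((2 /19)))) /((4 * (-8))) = -3249 /1024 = -3.17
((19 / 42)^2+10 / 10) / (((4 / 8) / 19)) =40375 / 882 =45.78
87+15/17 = 1494/17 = 87.88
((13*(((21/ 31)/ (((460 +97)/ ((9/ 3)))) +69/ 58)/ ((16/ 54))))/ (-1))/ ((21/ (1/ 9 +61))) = -4272400275/ 28041608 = -152.36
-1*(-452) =452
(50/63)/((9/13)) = 650/567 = 1.15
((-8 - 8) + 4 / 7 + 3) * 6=-74.57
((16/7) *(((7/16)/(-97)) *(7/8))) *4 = -7/194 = -0.04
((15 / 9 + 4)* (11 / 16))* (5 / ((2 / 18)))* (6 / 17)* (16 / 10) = 99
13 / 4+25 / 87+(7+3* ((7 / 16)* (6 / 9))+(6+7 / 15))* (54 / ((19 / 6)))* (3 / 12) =4276519 / 66120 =64.68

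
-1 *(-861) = 861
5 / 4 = 1.25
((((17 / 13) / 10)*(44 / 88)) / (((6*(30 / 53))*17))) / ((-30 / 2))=-53 / 702000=-0.00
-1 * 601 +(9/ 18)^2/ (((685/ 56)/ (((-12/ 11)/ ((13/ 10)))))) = -11774527/ 19591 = -601.02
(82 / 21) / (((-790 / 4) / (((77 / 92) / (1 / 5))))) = -451 / 5451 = -0.08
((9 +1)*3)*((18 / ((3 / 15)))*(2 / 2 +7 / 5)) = 6480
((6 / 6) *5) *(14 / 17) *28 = 1960 / 17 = 115.29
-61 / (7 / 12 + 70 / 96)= -976 / 21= -46.48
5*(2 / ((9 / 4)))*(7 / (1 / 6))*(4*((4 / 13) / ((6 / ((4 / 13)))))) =17920 / 1521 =11.78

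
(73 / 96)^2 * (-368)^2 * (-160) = -112761640 / 9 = -12529071.11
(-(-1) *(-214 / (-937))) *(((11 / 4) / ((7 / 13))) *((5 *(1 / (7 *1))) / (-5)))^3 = -312890149 / 3527587616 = -0.09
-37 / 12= -3.08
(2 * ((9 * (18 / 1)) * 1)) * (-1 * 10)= -3240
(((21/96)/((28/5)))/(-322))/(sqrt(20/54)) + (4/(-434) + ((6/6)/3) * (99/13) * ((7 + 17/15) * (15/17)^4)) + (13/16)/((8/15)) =423079870607/30158430848- 3 * sqrt(30)/82432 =14.03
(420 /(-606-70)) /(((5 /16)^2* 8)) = -672 /845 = -0.80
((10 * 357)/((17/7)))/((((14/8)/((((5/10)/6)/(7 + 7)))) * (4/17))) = 85/4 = 21.25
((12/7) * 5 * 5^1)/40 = 15/14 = 1.07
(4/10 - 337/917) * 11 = 1639/4585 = 0.36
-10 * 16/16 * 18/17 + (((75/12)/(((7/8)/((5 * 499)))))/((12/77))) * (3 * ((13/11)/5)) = 2756615/34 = 81076.91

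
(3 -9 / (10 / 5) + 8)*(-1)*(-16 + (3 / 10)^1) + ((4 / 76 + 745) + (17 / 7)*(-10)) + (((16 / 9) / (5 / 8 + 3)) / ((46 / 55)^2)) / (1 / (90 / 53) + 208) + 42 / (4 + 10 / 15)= 637233340439369 / 766070937380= 831.82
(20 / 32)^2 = 25 / 64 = 0.39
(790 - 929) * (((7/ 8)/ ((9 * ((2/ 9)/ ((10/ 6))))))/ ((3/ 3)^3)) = -101.35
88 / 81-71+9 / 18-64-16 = -24205 / 162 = -149.41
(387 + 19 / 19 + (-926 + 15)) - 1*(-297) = -226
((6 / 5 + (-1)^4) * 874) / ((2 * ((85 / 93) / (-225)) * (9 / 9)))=-4023459 / 17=-236674.06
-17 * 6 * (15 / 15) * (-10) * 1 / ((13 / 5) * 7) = 5100 / 91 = 56.04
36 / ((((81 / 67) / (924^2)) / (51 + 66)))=2974555584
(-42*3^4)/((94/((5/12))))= -2835/188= -15.08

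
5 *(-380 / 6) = -950 / 3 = -316.67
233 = 233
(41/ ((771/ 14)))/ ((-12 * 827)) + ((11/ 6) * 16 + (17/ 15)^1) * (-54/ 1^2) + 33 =-30838985257/ 19128510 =-1612.20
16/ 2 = 8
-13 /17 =-0.76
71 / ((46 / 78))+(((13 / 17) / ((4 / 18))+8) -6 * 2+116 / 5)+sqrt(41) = sqrt(41)+559257 / 3910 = 149.44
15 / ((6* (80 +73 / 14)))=35 / 1193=0.03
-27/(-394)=27/394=0.07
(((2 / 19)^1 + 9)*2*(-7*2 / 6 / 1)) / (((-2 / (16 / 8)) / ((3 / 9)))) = 2422 / 171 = 14.16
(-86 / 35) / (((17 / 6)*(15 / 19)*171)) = -172 / 26775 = -0.01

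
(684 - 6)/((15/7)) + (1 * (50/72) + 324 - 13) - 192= 78497/180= 436.09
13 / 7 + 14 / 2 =62 / 7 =8.86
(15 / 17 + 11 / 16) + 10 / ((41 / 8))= 39267 / 11152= 3.52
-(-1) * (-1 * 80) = -80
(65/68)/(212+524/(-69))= 4485/959072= 0.00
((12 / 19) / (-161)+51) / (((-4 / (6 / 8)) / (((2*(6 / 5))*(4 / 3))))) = -467991 / 15295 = -30.60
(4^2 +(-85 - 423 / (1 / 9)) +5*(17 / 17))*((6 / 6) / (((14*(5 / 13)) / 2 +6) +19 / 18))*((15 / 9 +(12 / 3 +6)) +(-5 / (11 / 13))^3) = 234693388020 / 3036011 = 77303.21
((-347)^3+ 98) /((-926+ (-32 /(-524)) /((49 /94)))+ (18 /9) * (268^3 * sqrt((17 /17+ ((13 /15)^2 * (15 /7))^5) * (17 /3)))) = -2510712133992422777340000 * sqrt(740658495430) /16281210451840079046775008443837 - 12709363180749068959453125 /32562420903680158093550016887674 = -0.13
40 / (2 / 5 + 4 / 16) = 61.54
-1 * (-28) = 28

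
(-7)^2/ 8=49/ 8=6.12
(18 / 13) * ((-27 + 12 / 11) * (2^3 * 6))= -246240 / 143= -1721.96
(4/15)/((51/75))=20/51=0.39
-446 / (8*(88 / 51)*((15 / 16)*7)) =-3791 / 770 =-4.92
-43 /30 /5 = -43 /150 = -0.29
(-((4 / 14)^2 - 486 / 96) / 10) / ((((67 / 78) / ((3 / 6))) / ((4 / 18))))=10153 / 157584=0.06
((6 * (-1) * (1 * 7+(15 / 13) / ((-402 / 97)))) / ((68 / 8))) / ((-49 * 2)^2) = -35127 / 71103214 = -0.00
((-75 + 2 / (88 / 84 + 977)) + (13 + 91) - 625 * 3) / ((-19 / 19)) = 37914952 / 20539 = 1846.00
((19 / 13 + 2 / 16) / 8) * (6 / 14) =0.08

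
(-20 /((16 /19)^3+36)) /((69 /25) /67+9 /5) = -11488825 /38707284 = -0.30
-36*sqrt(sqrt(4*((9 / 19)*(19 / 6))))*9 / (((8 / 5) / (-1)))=405*6^(1 / 4) / 2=316.93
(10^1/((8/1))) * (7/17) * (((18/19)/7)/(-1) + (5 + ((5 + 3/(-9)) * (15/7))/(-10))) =1285/646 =1.99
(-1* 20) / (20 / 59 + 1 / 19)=-22420 / 439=-51.07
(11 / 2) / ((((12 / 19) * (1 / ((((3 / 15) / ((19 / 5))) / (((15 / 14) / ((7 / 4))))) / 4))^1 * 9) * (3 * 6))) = 539 / 466560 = 0.00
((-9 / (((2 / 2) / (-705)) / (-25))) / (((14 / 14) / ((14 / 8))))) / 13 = -1110375 / 52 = -21353.37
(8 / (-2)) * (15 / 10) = -6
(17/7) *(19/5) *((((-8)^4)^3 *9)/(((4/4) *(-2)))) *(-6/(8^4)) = 146314100736/35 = 4180402878.17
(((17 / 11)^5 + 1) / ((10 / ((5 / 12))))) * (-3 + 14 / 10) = -1580908 / 2415765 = -0.65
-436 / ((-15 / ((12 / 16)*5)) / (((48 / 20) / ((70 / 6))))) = 3924 / 175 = 22.42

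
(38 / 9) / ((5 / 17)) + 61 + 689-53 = 32011 / 45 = 711.36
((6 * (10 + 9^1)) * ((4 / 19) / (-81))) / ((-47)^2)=-0.00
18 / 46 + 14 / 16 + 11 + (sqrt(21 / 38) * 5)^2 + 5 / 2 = 99923 / 3496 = 28.58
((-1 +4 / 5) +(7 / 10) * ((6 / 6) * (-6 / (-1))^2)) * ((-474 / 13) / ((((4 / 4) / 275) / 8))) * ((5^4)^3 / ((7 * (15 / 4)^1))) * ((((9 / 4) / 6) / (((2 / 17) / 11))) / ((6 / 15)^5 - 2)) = 92984962463378906250 / 282919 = 328662841531954.04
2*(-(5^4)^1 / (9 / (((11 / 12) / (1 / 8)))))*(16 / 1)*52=-847407.41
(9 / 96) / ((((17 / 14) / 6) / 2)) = 63 / 68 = 0.93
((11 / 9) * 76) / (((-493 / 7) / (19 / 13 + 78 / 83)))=-15162532 / 4787523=-3.17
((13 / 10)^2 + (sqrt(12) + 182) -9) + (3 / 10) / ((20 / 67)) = 2 * sqrt(3) + 35139 / 200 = 179.16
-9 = -9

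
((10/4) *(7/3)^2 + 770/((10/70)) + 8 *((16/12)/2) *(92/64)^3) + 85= 12682261/2304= 5504.45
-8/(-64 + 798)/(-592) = 1/54316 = 0.00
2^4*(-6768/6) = -18048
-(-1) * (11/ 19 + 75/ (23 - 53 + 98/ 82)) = -45434/ 22439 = -2.02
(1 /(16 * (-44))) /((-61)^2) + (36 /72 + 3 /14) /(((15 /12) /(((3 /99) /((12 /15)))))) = 1190699 /55011264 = 0.02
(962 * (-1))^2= 925444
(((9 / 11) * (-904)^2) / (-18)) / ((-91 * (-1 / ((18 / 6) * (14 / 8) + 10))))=-6231272 / 1001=-6225.05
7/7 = 1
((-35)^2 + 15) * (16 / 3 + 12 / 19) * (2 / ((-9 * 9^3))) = -843200 / 373977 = -2.25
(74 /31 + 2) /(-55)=-136 /1705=-0.08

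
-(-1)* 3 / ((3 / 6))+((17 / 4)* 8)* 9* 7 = 2148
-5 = -5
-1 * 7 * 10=-70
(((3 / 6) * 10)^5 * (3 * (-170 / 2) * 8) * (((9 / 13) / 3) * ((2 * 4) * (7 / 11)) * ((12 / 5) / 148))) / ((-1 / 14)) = 8996400000 / 5291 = 1700321.30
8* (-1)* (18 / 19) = -144 / 19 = -7.58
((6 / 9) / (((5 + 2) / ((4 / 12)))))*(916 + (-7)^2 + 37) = 668 / 21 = 31.81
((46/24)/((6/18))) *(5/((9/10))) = 575/18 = 31.94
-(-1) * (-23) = -23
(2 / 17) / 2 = 1 / 17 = 0.06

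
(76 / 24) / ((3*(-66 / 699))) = -4427 / 396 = -11.18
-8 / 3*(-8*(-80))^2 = -3276800 / 3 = -1092266.67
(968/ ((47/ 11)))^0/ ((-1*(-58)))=1/ 58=0.02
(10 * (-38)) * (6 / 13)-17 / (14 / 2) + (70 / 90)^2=-177.21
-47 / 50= -0.94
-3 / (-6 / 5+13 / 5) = -15 / 7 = -2.14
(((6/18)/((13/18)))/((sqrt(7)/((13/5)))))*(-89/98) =-267*sqrt(7)/1715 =-0.41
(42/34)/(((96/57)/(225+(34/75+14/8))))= 9065413/54400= 166.64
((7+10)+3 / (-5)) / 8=41 / 20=2.05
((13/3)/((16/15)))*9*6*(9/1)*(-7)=-110565/8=-13820.62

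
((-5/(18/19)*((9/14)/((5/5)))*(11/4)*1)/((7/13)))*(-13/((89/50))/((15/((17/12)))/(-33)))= -165125675/418656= -394.42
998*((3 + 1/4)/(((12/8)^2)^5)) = 3321344/59049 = 56.25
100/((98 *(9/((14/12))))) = 25/189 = 0.13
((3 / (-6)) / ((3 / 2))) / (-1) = 1 / 3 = 0.33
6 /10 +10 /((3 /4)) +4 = 269 /15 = 17.93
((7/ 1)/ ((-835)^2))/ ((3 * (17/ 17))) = 7/ 2091675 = 0.00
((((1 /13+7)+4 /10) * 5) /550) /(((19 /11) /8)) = 0.31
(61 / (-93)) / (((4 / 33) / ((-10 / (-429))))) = -305 / 2418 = -0.13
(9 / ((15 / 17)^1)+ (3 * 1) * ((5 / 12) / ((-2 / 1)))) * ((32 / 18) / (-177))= -766 / 7965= -0.10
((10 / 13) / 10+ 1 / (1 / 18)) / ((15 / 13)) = 47 / 3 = 15.67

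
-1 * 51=-51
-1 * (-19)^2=-361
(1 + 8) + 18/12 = 21/2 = 10.50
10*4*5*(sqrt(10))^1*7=1400*sqrt(10)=4427.19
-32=-32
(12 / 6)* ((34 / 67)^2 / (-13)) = -2312 / 58357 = -0.04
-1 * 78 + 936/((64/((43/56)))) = -29913/448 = -66.77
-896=-896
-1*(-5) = 5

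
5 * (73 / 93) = 365 / 93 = 3.92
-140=-140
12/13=0.92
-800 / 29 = -27.59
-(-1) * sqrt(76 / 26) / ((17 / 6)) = 6 * sqrt(494) / 221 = 0.60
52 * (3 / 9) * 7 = 364 / 3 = 121.33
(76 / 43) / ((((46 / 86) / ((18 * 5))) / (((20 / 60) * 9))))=20520 / 23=892.17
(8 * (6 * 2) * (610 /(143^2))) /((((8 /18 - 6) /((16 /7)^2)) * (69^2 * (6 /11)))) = -249856 /240935695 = -0.00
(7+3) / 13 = 10 / 13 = 0.77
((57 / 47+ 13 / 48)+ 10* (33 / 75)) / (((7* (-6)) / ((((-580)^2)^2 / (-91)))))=6705731161000 / 38493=174206509.26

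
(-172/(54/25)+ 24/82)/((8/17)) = -746521/4428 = -168.59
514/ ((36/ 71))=18247/ 18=1013.72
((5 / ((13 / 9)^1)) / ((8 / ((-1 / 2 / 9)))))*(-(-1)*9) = -45 / 208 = -0.22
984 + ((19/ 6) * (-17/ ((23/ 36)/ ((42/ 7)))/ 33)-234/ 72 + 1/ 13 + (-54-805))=1401203/ 13156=106.51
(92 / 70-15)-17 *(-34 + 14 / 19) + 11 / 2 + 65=827643 / 1330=622.29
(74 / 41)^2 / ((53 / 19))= 104044 / 89093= 1.17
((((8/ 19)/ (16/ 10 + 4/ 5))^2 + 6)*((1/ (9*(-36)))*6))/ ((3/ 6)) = -19594/ 87723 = -0.22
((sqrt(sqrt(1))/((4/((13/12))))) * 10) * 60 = 325/2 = 162.50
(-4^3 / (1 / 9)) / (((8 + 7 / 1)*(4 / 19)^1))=-912 / 5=-182.40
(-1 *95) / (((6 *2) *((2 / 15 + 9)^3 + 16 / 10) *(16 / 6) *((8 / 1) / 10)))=-1603125 / 329824384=-0.00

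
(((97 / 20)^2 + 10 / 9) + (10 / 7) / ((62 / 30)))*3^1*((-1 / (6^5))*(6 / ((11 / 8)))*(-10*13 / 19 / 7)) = 257189101 / 6171636240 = 0.04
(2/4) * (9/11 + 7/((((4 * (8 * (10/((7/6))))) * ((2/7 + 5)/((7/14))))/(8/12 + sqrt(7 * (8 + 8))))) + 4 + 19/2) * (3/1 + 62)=4459 * sqrt(7)/14208 + 436412249/937728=466.22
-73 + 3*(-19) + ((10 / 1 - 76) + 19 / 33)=-6449 / 33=-195.42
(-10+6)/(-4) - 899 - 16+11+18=-885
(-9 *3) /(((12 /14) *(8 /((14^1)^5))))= -2117682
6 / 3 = 2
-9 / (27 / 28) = -28 / 3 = -9.33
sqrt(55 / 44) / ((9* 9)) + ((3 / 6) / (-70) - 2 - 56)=-8121 / 140 + sqrt(5) / 162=-57.99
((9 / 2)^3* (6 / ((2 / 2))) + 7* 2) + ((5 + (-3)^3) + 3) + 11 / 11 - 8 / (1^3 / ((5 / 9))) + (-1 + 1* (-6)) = 531.31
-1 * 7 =-7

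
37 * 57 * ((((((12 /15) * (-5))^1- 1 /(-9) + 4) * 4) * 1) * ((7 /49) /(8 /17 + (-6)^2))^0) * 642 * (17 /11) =10230056 /11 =930005.09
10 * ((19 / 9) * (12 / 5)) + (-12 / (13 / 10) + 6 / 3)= 1694 / 39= 43.44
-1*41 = -41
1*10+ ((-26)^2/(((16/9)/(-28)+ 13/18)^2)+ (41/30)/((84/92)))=6811167907/4340070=1569.37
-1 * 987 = -987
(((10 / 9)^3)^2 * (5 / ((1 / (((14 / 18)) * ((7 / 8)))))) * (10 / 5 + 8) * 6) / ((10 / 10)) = 384.18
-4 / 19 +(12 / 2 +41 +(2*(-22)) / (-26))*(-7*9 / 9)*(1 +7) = -673564 / 247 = -2726.98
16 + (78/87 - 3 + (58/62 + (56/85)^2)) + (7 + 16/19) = 2851786841/123410225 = 23.11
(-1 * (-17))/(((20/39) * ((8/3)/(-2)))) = -1989/80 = -24.86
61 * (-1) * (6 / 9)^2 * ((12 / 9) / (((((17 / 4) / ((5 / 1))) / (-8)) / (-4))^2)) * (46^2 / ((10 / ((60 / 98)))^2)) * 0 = 0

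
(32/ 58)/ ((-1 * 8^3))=-1/ 928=-0.00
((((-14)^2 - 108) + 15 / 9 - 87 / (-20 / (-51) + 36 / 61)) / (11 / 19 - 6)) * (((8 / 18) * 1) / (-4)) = 191767 / 8498736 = 0.02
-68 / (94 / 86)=-2924 / 47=-62.21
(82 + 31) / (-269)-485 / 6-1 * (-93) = 18959 / 1614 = 11.75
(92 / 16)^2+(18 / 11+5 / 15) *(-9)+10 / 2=3579 / 176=20.34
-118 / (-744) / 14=59 / 5208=0.01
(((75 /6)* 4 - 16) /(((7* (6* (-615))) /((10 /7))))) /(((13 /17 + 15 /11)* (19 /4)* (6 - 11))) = 12716 /341821305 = 0.00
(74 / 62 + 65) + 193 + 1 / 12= 96451 / 372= 259.28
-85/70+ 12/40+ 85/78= 479/2730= 0.18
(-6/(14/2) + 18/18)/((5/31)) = 31/35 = 0.89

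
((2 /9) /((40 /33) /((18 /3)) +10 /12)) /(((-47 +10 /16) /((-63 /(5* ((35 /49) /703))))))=15589728 /271625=57.39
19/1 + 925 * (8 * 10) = 74019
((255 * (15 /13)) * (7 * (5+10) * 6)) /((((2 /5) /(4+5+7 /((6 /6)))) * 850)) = 113400 /13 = 8723.08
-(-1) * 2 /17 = 2 /17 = 0.12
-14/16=-0.88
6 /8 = 0.75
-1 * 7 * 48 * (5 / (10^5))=-21 / 1250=-0.02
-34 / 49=-0.69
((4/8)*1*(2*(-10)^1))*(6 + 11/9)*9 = -650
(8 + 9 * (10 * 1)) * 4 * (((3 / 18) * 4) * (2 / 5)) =104.53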